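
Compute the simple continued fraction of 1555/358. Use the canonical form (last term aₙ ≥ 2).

1555 = 4×358 + 123
358 = 2×123 + 112
123 = 1×112 + 11
112 = 10×11 + 2
11 = 5×2 + 1
2 = 2×1 + 0  (stop)
So 1555/358 = [4; 2, 1, 10, 5, 2].

[4; 2, 1, 10, 5, 2]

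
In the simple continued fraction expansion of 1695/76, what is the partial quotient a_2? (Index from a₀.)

3

1695 = 22·76 + 23   →  a_0 = 22
76 = 3·23 + 7   →  a_1 = 3
23 = 3·7 + 2   →  a_2 = 3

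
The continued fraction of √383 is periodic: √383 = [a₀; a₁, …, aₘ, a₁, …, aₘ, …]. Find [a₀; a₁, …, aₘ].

[19; 1, 1, 3, 19, 3, 1, 1, 38]

a₀ = ⌊√383⌋ = 19.
With m₀=0, d₀=1 and mₖ₊₁ = dₖaₖ − mₖ, dₖ₊₁ = (n − mₖ₊₁²)/dₖ, aₖ₊₁ = ⌊(a₀+mₖ₊₁)/dₖ₊₁⌋:
  k=1: m=19, d=22, a=1
  k=2: m=3, d=17, a=1
  k=3: m=14, d=11, a=3
  k=4: m=19, d=2, a=19
  k=5: m=19, d=11, a=3
  k=6: m=14, d=17, a=1
  k=7: m=3, d=22, a=1
  k=8: m=19, d=1, a=38
d=1 and a=2a₀=38 at k=8, so the next step gives (m, d) = (19, 22) again — its k=1 value — and the period has length 8.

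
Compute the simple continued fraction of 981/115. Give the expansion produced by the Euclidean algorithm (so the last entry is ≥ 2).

981 = 8·115 + 61
115 = 1·61 + 54
61 = 1·54 + 7
54 = 7·7 + 5
7 = 1·5 + 2
5 = 2·2 + 1
2 = 2·1 + 0  (stop)
So 981/115 = [8; 1, 1, 7, 1, 2, 2].

[8; 1, 1, 7, 1, 2, 2]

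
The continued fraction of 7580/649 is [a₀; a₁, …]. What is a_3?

7580 = 11·649 + 441   →  a_0 = 11
649 = 1·441 + 208   →  a_1 = 1
441 = 2·208 + 25   →  a_2 = 2
208 = 8·25 + 8   →  a_3 = 8

8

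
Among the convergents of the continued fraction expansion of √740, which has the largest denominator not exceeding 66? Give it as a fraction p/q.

1741/64

√740 = [27; 4, 1, 12, 1, 4, 54, …] (period length 6).
Convergents:
  p_0/q_0 = 27/1
  p_1/q_1 = 109/4
  p_2/q_2 = 136/5
  p_3/q_3 = 1741/64
  p_4/q_4 = 1877/69
q_3 = 64 ≤ 66 < 69 = q_4, so the answer is 1741/64.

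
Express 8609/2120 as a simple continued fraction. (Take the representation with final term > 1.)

8609 = 4*2120 + 129
2120 = 16*129 + 56
129 = 2*56 + 17
56 = 3*17 + 5
17 = 3*5 + 2
5 = 2*2 + 1
2 = 2*1 + 0  (stop)
So 8609/2120 = [4; 16, 2, 3, 3, 2, 2].

[4; 16, 2, 3, 3, 2, 2]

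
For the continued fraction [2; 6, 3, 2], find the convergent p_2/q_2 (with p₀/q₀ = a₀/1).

Using pₖ = aₖpₖ₋₁ + pₖ₋₂, qₖ = aₖqₖ₋₁ + qₖ₋₂ (with p₋₁=1, p₋₂=0, q₋₁=0, q₋₂=1):
  k=0: a=2, p=2, q=1
  k=1: a=6, p=13, q=6
  k=2: a=3, p=41, q=19

41/19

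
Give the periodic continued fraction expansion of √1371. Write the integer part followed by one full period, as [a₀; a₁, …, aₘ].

a₀ = ⌊√1371⌋ = 37.
With m₀=0, d₀=1 and mₖ₊₁ = dₖaₖ − mₖ, dₖ₊₁ = (n − mₖ₊₁²)/dₖ, aₖ₊₁ = ⌊(a₀+mₖ₊₁)/dₖ₊₁⌋:
  k=1: m=37, d=2, a=37
  k=2: m=37, d=1, a=74
d=1 and a=2a₀=74 at k=2, so the next step gives (m, d) = (37, 2) again — its k=1 value — and the period has length 2.

[37; 37, 74]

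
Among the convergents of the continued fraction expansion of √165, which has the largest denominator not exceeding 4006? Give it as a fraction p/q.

√165 = [12; 1, 5, 2, 5, 1, 24, …] (period length 6).
Convergents:
  p_0/q_0 = 12/1
  p_1/q_1 = 13/1
  p_2/q_2 = 77/6
  p_3/q_3 = 167/13
  p_4/q_4 = 912/71
  p_5/q_5 = 1079/84
  p_6/q_6 = 26808/2087
  p_7/q_7 = 27887/2171
  p_8/q_8 = 166243/12942
q_7 = 2171 ≤ 4006 < 12942 = q_8, so the answer is 27887/2171.

27887/2171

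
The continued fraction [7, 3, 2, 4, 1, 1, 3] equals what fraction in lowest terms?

Fold from the inside: start with 3/1.
  1 + 1/3 = 4/3
  1 + 3/4 = 7/4
  4 + 4/7 = 32/7
  2 + 7/32 = 71/32
  3 + 32/71 = 245/71
  7 + 71/245 = 1786/245

1786/245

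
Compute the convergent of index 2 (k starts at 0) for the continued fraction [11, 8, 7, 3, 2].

634/57

Using pₖ = aₖpₖ₋₁ + pₖ₋₂, qₖ = aₖqₖ₋₁ + qₖ₋₂ (with p₋₁=1, p₋₂=0, q₋₁=0, q₋₂=1):
  k=0: a=11, p=11, q=1
  k=1: a=8, p=89, q=8
  k=2: a=7, p=634, q=57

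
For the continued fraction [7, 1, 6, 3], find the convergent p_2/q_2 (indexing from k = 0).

55/7

Using pₖ = aₖpₖ₋₁ + pₖ₋₂, qₖ = aₖqₖ₋₁ + qₖ₋₂ (with p₋₁=1, p₋₂=0, q₋₁=0, q₋₂=1):
  k=0: a=7, p=7, q=1
  k=1: a=1, p=8, q=1
  k=2: a=6, p=55, q=7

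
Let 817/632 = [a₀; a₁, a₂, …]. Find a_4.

2

817 = 1·632 + 185   →  a_0 = 1
632 = 3·185 + 77   →  a_1 = 3
185 = 2·77 + 31   →  a_2 = 2
77 = 2·31 + 15   →  a_3 = 2
31 = 2·15 + 1   →  a_4 = 2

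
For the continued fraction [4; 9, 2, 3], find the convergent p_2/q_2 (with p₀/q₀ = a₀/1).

78/19

Using pₖ = aₖpₖ₋₁ + pₖ₋₂, qₖ = aₖqₖ₋₁ + qₖ₋₂ (with p₋₁=1, p₋₂=0, q₋₁=0, q₋₂=1):
  k=0: a=4, p=4, q=1
  k=1: a=9, p=37, q=9
  k=2: a=2, p=78, q=19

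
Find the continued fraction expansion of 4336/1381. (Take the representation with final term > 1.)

4336 = 3*1381 + 193
1381 = 7*193 + 30
193 = 6*30 + 13
30 = 2*13 + 4
13 = 3*4 + 1
4 = 4*1 + 0  (stop)
So 4336/1381 = [3; 7, 6, 2, 3, 4].

[3; 7, 6, 2, 3, 4]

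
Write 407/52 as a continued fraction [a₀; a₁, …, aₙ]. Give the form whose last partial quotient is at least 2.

407 = 7·52 + 43
52 = 1·43 + 9
43 = 4·9 + 7
9 = 1·7 + 2
7 = 3·2 + 1
2 = 2·1 + 0  (stop)
So 407/52 = [7; 1, 4, 1, 3, 2].

[7; 1, 4, 1, 3, 2]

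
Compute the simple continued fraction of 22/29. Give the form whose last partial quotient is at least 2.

[0; 1, 3, 7]

22 = 0·29 + 22
29 = 1·22 + 7
22 = 3·7 + 1
7 = 7·1 + 0  (stop)
So 22/29 = [0; 1, 3, 7].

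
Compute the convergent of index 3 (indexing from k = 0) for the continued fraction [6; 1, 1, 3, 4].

Using pₖ = aₖpₖ₋₁ + pₖ₋₂, qₖ = aₖqₖ₋₁ + qₖ₋₂ (with p₋₁=1, p₋₂=0, q₋₁=0, q₋₂=1):
  k=0: a=6, p=6, q=1
  k=1: a=1, p=7, q=1
  k=2: a=1, p=13, q=2
  k=3: a=3, p=46, q=7

46/7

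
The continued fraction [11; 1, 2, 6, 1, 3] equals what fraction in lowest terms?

993/85

Using pₖ = aₖpₖ₋₁ + pₖ₋₂ and qₖ = aₖqₖ₋₁ + qₖ₋₂:
  k=0: a=11, p=11, q=1
  k=1: a=1, p=12, q=1
  k=2: a=2, p=35, q=3
  k=3: a=6, p=222, q=19
  k=4: a=1, p=257, q=22
  k=5: a=3, p=993, q=85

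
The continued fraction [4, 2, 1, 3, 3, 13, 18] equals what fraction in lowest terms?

37759/8658

Using pₖ = aₖpₖ₋₁ + pₖ₋₂ and qₖ = aₖqₖ₋₁ + qₖ₋₂:
  k=0: a=4, p=4, q=1
  k=1: a=2, p=9, q=2
  k=2: a=1, p=13, q=3
  k=3: a=3, p=48, q=11
  k=4: a=3, p=157, q=36
  k=5: a=13, p=2089, q=479
  k=6: a=18, p=37759, q=8658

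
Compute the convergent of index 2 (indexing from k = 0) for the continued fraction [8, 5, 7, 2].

295/36

Using pₖ = aₖpₖ₋₁ + pₖ₋₂, qₖ = aₖqₖ₋₁ + qₖ₋₂ (with p₋₁=1, p₋₂=0, q₋₁=0, q₋₂=1):
  k=0: a=8, p=8, q=1
  k=1: a=5, p=41, q=5
  k=2: a=7, p=295, q=36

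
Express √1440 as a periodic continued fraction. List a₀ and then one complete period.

a₀ = ⌊√1440⌋ = 37.
With m₀=0, d₀=1 and mₖ₊₁ = dₖaₖ − mₖ, dₖ₊₁ = (n − mₖ₊₁²)/dₖ, aₖ₊₁ = ⌊(a₀+mₖ₊₁)/dₖ₊₁⌋:
  k=1: m=37, d=71, a=1
  k=2: m=34, d=4, a=17
  k=3: m=34, d=71, a=1
  k=4: m=37, d=1, a=74
d=1 and a=2a₀=74 at k=4, so the next step gives (m, d) = (37, 71) again — its k=1 value — and the period has length 4.

[37; 1, 17, 1, 74]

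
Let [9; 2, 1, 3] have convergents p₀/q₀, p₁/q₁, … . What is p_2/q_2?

28/3

Using pₖ = aₖpₖ₋₁ + pₖ₋₂, qₖ = aₖqₖ₋₁ + qₖ₋₂ (with p₋₁=1, p₋₂=0, q₋₁=0, q₋₂=1):
  k=0: a=9, p=9, q=1
  k=1: a=2, p=19, q=2
  k=2: a=1, p=28, q=3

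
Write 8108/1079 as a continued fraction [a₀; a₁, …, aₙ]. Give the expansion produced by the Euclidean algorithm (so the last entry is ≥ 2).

8108 = 7*1079 + 555
1079 = 1*555 + 524
555 = 1*524 + 31
524 = 16*31 + 28
31 = 1*28 + 3
28 = 9*3 + 1
3 = 3*1 + 0  (stop)
So 8108/1079 = [7; 1, 1, 16, 1, 9, 3].

[7; 1, 1, 16, 1, 9, 3]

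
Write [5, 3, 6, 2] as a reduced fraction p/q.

Using pₖ = aₖpₖ₋₁ + pₖ₋₂ and qₖ = aₖqₖ₋₁ + qₖ₋₂:
  k=0: a=5, p=5, q=1
  k=1: a=3, p=16, q=3
  k=2: a=6, p=101, q=19
  k=3: a=2, p=218, q=41

218/41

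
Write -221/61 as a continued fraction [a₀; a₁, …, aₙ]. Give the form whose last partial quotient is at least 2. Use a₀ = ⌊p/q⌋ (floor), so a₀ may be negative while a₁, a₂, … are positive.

-221 = -4×61 + 23
61 = 2×23 + 15
23 = 1×15 + 8
15 = 1×8 + 7
8 = 1×7 + 1
7 = 7×1 + 0  (stop)
So -221/61 = [-4; 2, 1, 1, 1, 7].

[-4; 2, 1, 1, 1, 7]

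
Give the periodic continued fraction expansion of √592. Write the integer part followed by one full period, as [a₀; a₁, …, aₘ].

[24; 3, 48]

a₀ = ⌊√592⌋ = 24.
With m₀=0, d₀=1 and mₖ₊₁ = dₖaₖ − mₖ, dₖ₊₁ = (n − mₖ₊₁²)/dₖ, aₖ₊₁ = ⌊(a₀+mₖ₊₁)/dₖ₊₁⌋:
  k=1: m=24, d=16, a=3
  k=2: m=24, d=1, a=48
d=1 and a=2a₀=48 at k=2, so the next step gives (m, d) = (24, 16) again — its k=1 value — and the period has length 2.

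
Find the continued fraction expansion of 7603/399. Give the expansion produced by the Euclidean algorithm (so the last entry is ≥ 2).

7603 = 19·399 + 22
399 = 18·22 + 3
22 = 7·3 + 1
3 = 3·1 + 0  (stop)
So 7603/399 = [19; 18, 7, 3].

[19; 18, 7, 3]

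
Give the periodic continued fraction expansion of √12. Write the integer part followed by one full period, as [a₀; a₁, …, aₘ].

a₀ = ⌊√12⌋ = 3.
With m₀=0, d₀=1 and mₖ₊₁ = dₖaₖ − mₖ, dₖ₊₁ = (n − mₖ₊₁²)/dₖ, aₖ₊₁ = ⌊(a₀+mₖ₊₁)/dₖ₊₁⌋:
  k=1: m=3, d=3, a=2
  k=2: m=3, d=1, a=6
d=1 and a=2a₀=6 at k=2, so the next step gives (m, d) = (3, 3) again — its k=1 value — and the period has length 2.

[3; 2, 6]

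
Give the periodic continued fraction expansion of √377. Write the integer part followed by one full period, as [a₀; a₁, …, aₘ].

[19; 2, 2, 2, 38]

a₀ = ⌊√377⌋ = 19.
With m₀=0, d₀=1 and mₖ₊₁ = dₖaₖ − mₖ, dₖ₊₁ = (n − mₖ₊₁²)/dₖ, aₖ₊₁ = ⌊(a₀+mₖ₊₁)/dₖ₊₁⌋:
  k=1: m=19, d=16, a=2
  k=2: m=13, d=13, a=2
  k=3: m=13, d=16, a=2
  k=4: m=19, d=1, a=38
d=1 and a=2a₀=38 at k=4, so the next step gives (m, d) = (19, 16) again — its k=1 value — and the period has length 4.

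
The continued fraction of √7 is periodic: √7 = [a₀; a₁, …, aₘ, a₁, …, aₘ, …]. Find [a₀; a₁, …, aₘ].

[2; 1, 1, 1, 4]

a₀ = ⌊√7⌋ = 2.
With m₀=0, d₀=1 and mₖ₊₁ = dₖaₖ − mₖ, dₖ₊₁ = (n − mₖ₊₁²)/dₖ, aₖ₊₁ = ⌊(a₀+mₖ₊₁)/dₖ₊₁⌋:
  k=1: m=2, d=3, a=1
  k=2: m=1, d=2, a=1
  k=3: m=1, d=3, a=1
  k=4: m=2, d=1, a=4
d=1 and a=2a₀=4 at k=4, so the next step gives (m, d) = (2, 3) again — its k=1 value — and the period has length 4.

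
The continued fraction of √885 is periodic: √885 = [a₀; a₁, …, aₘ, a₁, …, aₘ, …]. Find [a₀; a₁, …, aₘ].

a₀ = ⌊√885⌋ = 29.

[29; 1, 2, 1, 58]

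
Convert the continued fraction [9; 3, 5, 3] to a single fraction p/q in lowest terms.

475/51

Fold from the inside: start with 3/1.
  5 + 1/3 = 16/3
  3 + 3/16 = 51/16
  9 + 16/51 = 475/51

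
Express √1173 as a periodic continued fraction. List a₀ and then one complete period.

[34; 4, 68]

a₀ = ⌊√1173⌋ = 34.
With m₀=0, d₀=1 and mₖ₊₁ = dₖaₖ − mₖ, dₖ₊₁ = (n − mₖ₊₁²)/dₖ, aₖ₊₁ = ⌊(a₀+mₖ₊₁)/dₖ₊₁⌋:
  k=1: m=34, d=17, a=4
  k=2: m=34, d=1, a=68
d=1 and a=2a₀=68 at k=2, so the next step gives (m, d) = (34, 17) again — its k=1 value — and the period has length 2.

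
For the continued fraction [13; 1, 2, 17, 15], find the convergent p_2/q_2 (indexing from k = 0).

41/3

Using pₖ = aₖpₖ₋₁ + pₖ₋₂, qₖ = aₖqₖ₋₁ + qₖ₋₂ (with p₋₁=1, p₋₂=0, q₋₁=0, q₋₂=1):
  k=0: a=13, p=13, q=1
  k=1: a=1, p=14, q=1
  k=2: a=2, p=41, q=3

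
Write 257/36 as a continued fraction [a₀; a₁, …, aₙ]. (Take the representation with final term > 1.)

[7; 7, 5]

257 = 7*36 + 5
36 = 7*5 + 1
5 = 5*1 + 0  (stop)
So 257/36 = [7; 7, 5].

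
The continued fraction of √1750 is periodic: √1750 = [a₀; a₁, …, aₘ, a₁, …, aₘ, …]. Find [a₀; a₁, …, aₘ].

[41; 1, 4, 1, 82]

a₀ = ⌊√1750⌋ = 41.
With m₀=0, d₀=1 and mₖ₊₁ = dₖaₖ − mₖ, dₖ₊₁ = (n − mₖ₊₁²)/dₖ, aₖ₊₁ = ⌊(a₀+mₖ₊₁)/dₖ₊₁⌋:
  k=1: m=41, d=69, a=1
  k=2: m=28, d=14, a=4
  k=3: m=28, d=69, a=1
  k=4: m=41, d=1, a=82
d=1 and a=2a₀=82 at k=4, so the next step gives (m, d) = (41, 69) again — its k=1 value — and the period has length 4.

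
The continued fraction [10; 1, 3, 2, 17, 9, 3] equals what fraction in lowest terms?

Using pₖ = aₖpₖ₋₁ + pₖ₋₂ and qₖ = aₖqₖ₋₁ + qₖ₋₂:
  k=0: a=10, p=10, q=1
  k=1: a=1, p=11, q=1
  k=2: a=3, p=43, q=4
  k=3: a=2, p=97, q=9
  k=4: a=17, p=1692, q=157
  k=5: a=9, p=15325, q=1422
  k=6: a=3, p=47667, q=4423

47667/4423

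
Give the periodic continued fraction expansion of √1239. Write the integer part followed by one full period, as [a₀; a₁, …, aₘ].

a₀ = ⌊√1239⌋ = 35.

[35; 5, 70]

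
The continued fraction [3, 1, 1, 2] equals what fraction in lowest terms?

Fold from the inside: start with 2/1.
  1 + 1/2 = 3/2
  1 + 2/3 = 5/3
  3 + 3/5 = 18/5

18/5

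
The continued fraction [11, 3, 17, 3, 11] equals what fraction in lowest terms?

20400/1801

Using pₖ = aₖpₖ₋₁ + pₖ₋₂ and qₖ = aₖqₖ₋₁ + qₖ₋₂:
  k=0: a=11, p=11, q=1
  k=1: a=3, p=34, q=3
  k=2: a=17, p=589, q=52
  k=3: a=3, p=1801, q=159
  k=4: a=11, p=20400, q=1801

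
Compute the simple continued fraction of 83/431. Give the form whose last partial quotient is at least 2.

[0; 5, 5, 5, 3]

83 = 0*431 + 83
431 = 5*83 + 16
83 = 5*16 + 3
16 = 5*3 + 1
3 = 3*1 + 0  (stop)
So 83/431 = [0; 5, 5, 5, 3].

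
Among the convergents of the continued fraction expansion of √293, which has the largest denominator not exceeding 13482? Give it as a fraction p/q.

84679/4947

√293 = [17; 8, 1, 1, 8, 34, …] (period length 5).
Convergents:
  p_0/q_0 = 17/1
  p_1/q_1 = 137/8
  p_2/q_2 = 154/9
  p_3/q_3 = 291/17
  p_4/q_4 = 2482/145
  p_5/q_5 = 84679/4947
  p_6/q_6 = 679914/39721
q_5 = 4947 ≤ 13482 < 39721 = q_6, so the answer is 84679/4947.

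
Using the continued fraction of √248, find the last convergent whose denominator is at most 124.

√248 = [15; 1, 2, 1, 30, …] (period length 4).
Convergents:
  p_0/q_0 = 15/1
  p_1/q_1 = 16/1
  p_2/q_2 = 47/3
  p_3/q_3 = 63/4
  p_4/q_4 = 1937/123
  p_5/q_5 = 2000/127
q_4 = 123 ≤ 124 < 127 = q_5, so the answer is 1937/123.

1937/123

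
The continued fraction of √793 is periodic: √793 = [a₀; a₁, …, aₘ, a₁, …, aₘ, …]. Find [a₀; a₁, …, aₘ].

[28; 6, 4, 6, 56]

a₀ = ⌊√793⌋ = 28.
With m₀=0, d₀=1 and mₖ₊₁ = dₖaₖ − mₖ, dₖ₊₁ = (n − mₖ₊₁²)/dₖ, aₖ₊₁ = ⌊(a₀+mₖ₊₁)/dₖ₊₁⌋:
  k=1: m=28, d=9, a=6
  k=2: m=26, d=13, a=4
  k=3: m=26, d=9, a=6
  k=4: m=28, d=1, a=56
d=1 and a=2a₀=56 at k=4, so the next step gives (m, d) = (28, 9) again — its k=1 value — and the period has length 4.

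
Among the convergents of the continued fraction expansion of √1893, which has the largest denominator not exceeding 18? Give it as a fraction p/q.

√1893 = [43; 1, 1, 28, 1, 1, 86, …] (period length 6).
Convergents:
  p_0/q_0 = 43/1
  p_1/q_1 = 44/1
  p_2/q_2 = 87/2
  p_3/q_3 = 2480/57
q_2 = 2 ≤ 18 < 57 = q_3, so the answer is 87/2.

87/2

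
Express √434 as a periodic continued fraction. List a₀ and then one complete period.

a₀ = ⌊√434⌋ = 20.
With m₀=0, d₀=1 and mₖ₊₁ = dₖaₖ − mₖ, dₖ₊₁ = (n − mₖ₊₁²)/dₖ, aₖ₊₁ = ⌊(a₀+mₖ₊₁)/dₖ₊₁⌋:
  k=1: m=20, d=34, a=1
  k=2: m=14, d=7, a=4
  k=3: m=14, d=34, a=1
  k=4: m=20, d=1, a=40
d=1 and a=2a₀=40 at k=4, so the next step gives (m, d) = (20, 34) again — its k=1 value — and the period has length 4.

[20; 1, 4, 1, 40]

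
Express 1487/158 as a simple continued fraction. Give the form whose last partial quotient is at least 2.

1487 = 9·158 + 65
158 = 2·65 + 28
65 = 2·28 + 9
28 = 3·9 + 1
9 = 9·1 + 0  (stop)
So 1487/158 = [9; 2, 2, 3, 9].

[9; 2, 2, 3, 9]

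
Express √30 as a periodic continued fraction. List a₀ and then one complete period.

a₀ = ⌊√30⌋ = 5.
With m₀=0, d₀=1 and mₖ₊₁ = dₖaₖ − mₖ, dₖ₊₁ = (n − mₖ₊₁²)/dₖ, aₖ₊₁ = ⌊(a₀+mₖ₊₁)/dₖ₊₁⌋:
  k=1: m=5, d=5, a=2
  k=2: m=5, d=1, a=10
d=1 and a=2a₀=10 at k=2, so the next step gives (m, d) = (5, 5) again — its k=1 value — and the period has length 2.

[5; 2, 10]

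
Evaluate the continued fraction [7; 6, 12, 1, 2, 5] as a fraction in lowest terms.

Fold from the inside: start with 5/1.
  2 + 1/5 = 11/5
  1 + 5/11 = 16/11
  12 + 11/16 = 203/16
  6 + 16/203 = 1234/203
  7 + 203/1234 = 8841/1234

8841/1234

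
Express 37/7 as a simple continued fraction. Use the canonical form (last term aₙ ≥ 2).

[5; 3, 2]

37 = 5·7 + 2
7 = 3·2 + 1
2 = 2·1 + 0  (stop)
So 37/7 = [5; 3, 2].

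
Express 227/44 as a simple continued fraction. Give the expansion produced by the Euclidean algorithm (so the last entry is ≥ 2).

227 = 5×44 + 7
44 = 6×7 + 2
7 = 3×2 + 1
2 = 2×1 + 0  (stop)
So 227/44 = [5; 6, 3, 2].

[5; 6, 3, 2]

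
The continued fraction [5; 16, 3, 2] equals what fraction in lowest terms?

577/114

Using pₖ = aₖpₖ₋₁ + pₖ₋₂ and qₖ = aₖqₖ₋₁ + qₖ₋₂:
  k=0: a=5, p=5, q=1
  k=1: a=16, p=81, q=16
  k=2: a=3, p=248, q=49
  k=3: a=2, p=577, q=114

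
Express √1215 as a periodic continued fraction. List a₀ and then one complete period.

a₀ = ⌊√1215⌋ = 34.

[34; 1, 5, 1, 68]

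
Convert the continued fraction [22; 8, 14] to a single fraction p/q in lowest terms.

2500/113

Using pₖ = aₖpₖ₋₁ + pₖ₋₂ and qₖ = aₖqₖ₋₁ + qₖ₋₂:
  k=0: a=22, p=22, q=1
  k=1: a=8, p=177, q=8
  k=2: a=14, p=2500, q=113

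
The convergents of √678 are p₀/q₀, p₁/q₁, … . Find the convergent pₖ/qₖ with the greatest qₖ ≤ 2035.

√678 = [26; 26, 52, …] (period length 2).
Convergents:
  p_0/q_0 = 26/1
  p_1/q_1 = 677/26
  p_2/q_2 = 35230/1353
  p_3/q_3 = 916657/35204
q_2 = 1353 ≤ 2035 < 35204 = q_3, so the answer is 35230/1353.

35230/1353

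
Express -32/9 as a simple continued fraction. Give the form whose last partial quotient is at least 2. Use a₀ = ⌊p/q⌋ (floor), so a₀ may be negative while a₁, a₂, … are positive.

-32 = -4*9 + 4
9 = 2*4 + 1
4 = 4*1 + 0  (stop)
So -32/9 = [-4; 2, 4].

[-4; 2, 4]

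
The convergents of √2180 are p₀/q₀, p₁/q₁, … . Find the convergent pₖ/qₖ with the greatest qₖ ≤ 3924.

√2180 = [46; 1, 2, 4, 2, 1, 92, …] (period length 6).
Convergents:
  p_0/q_0 = 46/1
  p_1/q_1 = 47/1
  p_2/q_2 = 140/3
  p_3/q_3 = 607/13
  p_4/q_4 = 1354/29
  p_5/q_5 = 1961/42
  p_6/q_6 = 181766/3893
  p_7/q_7 = 183727/3935
q_6 = 3893 ≤ 3924 < 3935 = q_7, so the answer is 181766/3893.

181766/3893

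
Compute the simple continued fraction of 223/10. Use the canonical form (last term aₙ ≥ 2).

[22; 3, 3]

223 = 22*10 + 3
10 = 3*3 + 1
3 = 3*1 + 0  (stop)
So 223/10 = [22; 3, 3].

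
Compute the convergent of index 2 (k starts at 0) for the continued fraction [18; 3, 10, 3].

Using pₖ = aₖpₖ₋₁ + pₖ₋₂, qₖ = aₖqₖ₋₁ + qₖ₋₂ (with p₋₁=1, p₋₂=0, q₋₁=0, q₋₂=1):
  k=0: a=18, p=18, q=1
  k=1: a=3, p=55, q=3
  k=2: a=10, p=568, q=31

568/31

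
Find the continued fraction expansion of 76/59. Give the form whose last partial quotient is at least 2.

[1; 3, 2, 8]

76 = 1·59 + 17
59 = 3·17 + 8
17 = 2·8 + 1
8 = 8·1 + 0  (stop)
So 76/59 = [1; 3, 2, 8].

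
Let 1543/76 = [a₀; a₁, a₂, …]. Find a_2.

1543 = 20·76 + 23   →  a_0 = 20
76 = 3·23 + 7   →  a_1 = 3
23 = 3·7 + 2   →  a_2 = 3

3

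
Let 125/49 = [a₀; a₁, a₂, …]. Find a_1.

125 = 2·49 + 27   →  a_0 = 2
49 = 1·27 + 22   →  a_1 = 1

1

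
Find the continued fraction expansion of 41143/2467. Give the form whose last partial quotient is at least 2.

41143 = 16*2467 + 1671
2467 = 1*1671 + 796
1671 = 2*796 + 79
796 = 10*79 + 6
79 = 13*6 + 1
6 = 6*1 + 0  (stop)
So 41143/2467 = [16; 1, 2, 10, 13, 6].

[16; 1, 2, 10, 13, 6]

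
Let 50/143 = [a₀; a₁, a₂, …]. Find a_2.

50 = 0·143 + 50   →  a_0 = 0
143 = 2·50 + 43   →  a_1 = 2
50 = 1·43 + 7   →  a_2 = 1

1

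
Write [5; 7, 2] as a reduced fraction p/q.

Fold from the inside: start with 2/1.
  7 + 1/2 = 15/2
  5 + 2/15 = 77/15

77/15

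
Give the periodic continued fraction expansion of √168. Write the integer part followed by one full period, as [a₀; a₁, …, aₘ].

a₀ = ⌊√168⌋ = 12.
With m₀=0, d₀=1 and mₖ₊₁ = dₖaₖ − mₖ, dₖ₊₁ = (n − mₖ₊₁²)/dₖ, aₖ₊₁ = ⌊(a₀+mₖ₊₁)/dₖ₊₁⌋:
  k=1: m=12, d=24, a=1
  k=2: m=12, d=1, a=24
d=1 and a=2a₀=24 at k=2, so the next step gives (m, d) = (12, 24) again — its k=1 value — and the period has length 2.

[12; 1, 24]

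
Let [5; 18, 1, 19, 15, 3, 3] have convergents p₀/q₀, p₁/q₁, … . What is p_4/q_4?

Using pₖ = aₖpₖ₋₁ + pₖ₋₂, qₖ = aₖqₖ₋₁ + qₖ₋₂ (with p₋₁=1, p₋₂=0, q₋₁=0, q₋₂=1):
  k=0: a=5, p=5, q=1
  k=1: a=18, p=91, q=18
  k=2: a=1, p=96, q=19
  k=3: a=19, p=1915, q=379
  k=4: a=15, p=28821, q=5704

28821/5704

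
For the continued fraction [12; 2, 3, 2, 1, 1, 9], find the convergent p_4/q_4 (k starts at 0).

286/23

Using pₖ = aₖpₖ₋₁ + pₖ₋₂, qₖ = aₖqₖ₋₁ + qₖ₋₂ (with p₋₁=1, p₋₂=0, q₋₁=0, q₋₂=1):
  k=0: a=12, p=12, q=1
  k=1: a=2, p=25, q=2
  k=2: a=3, p=87, q=7
  k=3: a=2, p=199, q=16
  k=4: a=1, p=286, q=23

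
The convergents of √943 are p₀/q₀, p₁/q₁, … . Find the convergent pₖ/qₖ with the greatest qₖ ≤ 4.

92/3

√943 = [30; 1, 2, 2, 2, 1, 60, …] (period length 6).
Convergents:
  p_0/q_0 = 30/1
  p_1/q_1 = 31/1
  p_2/q_2 = 92/3
  p_3/q_3 = 215/7
q_2 = 3 ≤ 4 < 7 = q_3, so the answer is 92/3.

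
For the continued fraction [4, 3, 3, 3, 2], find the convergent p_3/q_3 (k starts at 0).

Using pₖ = aₖpₖ₋₁ + pₖ₋₂, qₖ = aₖqₖ₋₁ + qₖ₋₂ (with p₋₁=1, p₋₂=0, q₋₁=0, q₋₂=1):
  k=0: a=4, p=4, q=1
  k=1: a=3, p=13, q=3
  k=2: a=3, p=43, q=10
  k=3: a=3, p=142, q=33

142/33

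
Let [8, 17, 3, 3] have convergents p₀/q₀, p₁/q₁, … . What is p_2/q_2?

419/52

Using pₖ = aₖpₖ₋₁ + pₖ₋₂, qₖ = aₖqₖ₋₁ + qₖ₋₂ (with p₋₁=1, p₋₂=0, q₋₁=0, q₋₂=1):
  k=0: a=8, p=8, q=1
  k=1: a=17, p=137, q=17
  k=2: a=3, p=419, q=52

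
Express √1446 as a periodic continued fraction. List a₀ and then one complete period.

a₀ = ⌊√1446⌋ = 38.
With m₀=0, d₀=1 and mₖ₊₁ = dₖaₖ − mₖ, dₖ₊₁ = (n − mₖ₊₁²)/dₖ, aₖ₊₁ = ⌊(a₀+mₖ₊₁)/dₖ₊₁⌋:
  k=1: m=38, d=2, a=38
  k=2: m=38, d=1, a=76
d=1 and a=2a₀=76 at k=2, so the next step gives (m, d) = (38, 2) again — its k=1 value — and the period has length 2.

[38; 38, 76]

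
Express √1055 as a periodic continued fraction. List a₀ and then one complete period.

a₀ = ⌊√1055⌋ = 32.
With m₀=0, d₀=1 and mₖ₊₁ = dₖaₖ − mₖ, dₖ₊₁ = (n − mₖ₊₁²)/dₖ, aₖ₊₁ = ⌊(a₀+mₖ₊₁)/dₖ₊₁⌋:
  k=1: m=32, d=31, a=2
  k=2: m=30, d=5, a=12
  k=3: m=30, d=31, a=2
  k=4: m=32, d=1, a=64
d=1 and a=2a₀=64 at k=4, so the next step gives (m, d) = (32, 31) again — its k=1 value — and the period has length 4.

[32; 2, 12, 2, 64]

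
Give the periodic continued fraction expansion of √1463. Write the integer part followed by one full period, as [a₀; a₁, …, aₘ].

[38; 4, 76]

a₀ = ⌊√1463⌋ = 38.
With m₀=0, d₀=1 and mₖ₊₁ = dₖaₖ − mₖ, dₖ₊₁ = (n − mₖ₊₁²)/dₖ, aₖ₊₁ = ⌊(a₀+mₖ₊₁)/dₖ₊₁⌋:
  k=1: m=38, d=19, a=4
  k=2: m=38, d=1, a=76
d=1 and a=2a₀=76 at k=2, so the next step gives (m, d) = (38, 19) again — its k=1 value — and the period has length 2.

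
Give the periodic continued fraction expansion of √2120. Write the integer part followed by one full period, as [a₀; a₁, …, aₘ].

[46; 23, 92]

a₀ = ⌊√2120⌋ = 46.
With m₀=0, d₀=1 and mₖ₊₁ = dₖaₖ − mₖ, dₖ₊₁ = (n − mₖ₊₁²)/dₖ, aₖ₊₁ = ⌊(a₀+mₖ₊₁)/dₖ₊₁⌋:
  k=1: m=46, d=4, a=23
  k=2: m=46, d=1, a=92
d=1 and a=2a₀=92 at k=2, so the next step gives (m, d) = (46, 4) again — its k=1 value — and the period has length 2.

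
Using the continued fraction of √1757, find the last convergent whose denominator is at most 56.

503/12

√1757 = [41; 1, 10, 1, 82, …] (period length 4).
Convergents:
  p_0/q_0 = 41/1
  p_1/q_1 = 42/1
  p_2/q_2 = 461/11
  p_3/q_3 = 503/12
  p_4/q_4 = 41707/995
q_3 = 12 ≤ 56 < 995 = q_4, so the answer is 503/12.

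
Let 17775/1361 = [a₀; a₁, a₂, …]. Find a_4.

17775 = 13·1361 + 82   →  a_0 = 13
1361 = 16·82 + 49   →  a_1 = 16
82 = 1·49 + 33   →  a_2 = 1
49 = 1·33 + 16   →  a_3 = 1
33 = 2·16 + 1   →  a_4 = 2

2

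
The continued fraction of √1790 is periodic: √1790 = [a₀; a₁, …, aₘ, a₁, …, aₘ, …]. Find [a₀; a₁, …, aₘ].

a₀ = ⌊√1790⌋ = 42.
With m₀=0, d₀=1 and mₖ₊₁ = dₖaₖ − mₖ, dₖ₊₁ = (n − mₖ₊₁²)/dₖ, aₖ₊₁ = ⌊(a₀+mₖ₊₁)/dₖ₊₁⌋:
  k=1: m=42, d=26, a=3
  k=2: m=36, d=19, a=4
  k=3: m=40, d=10, a=8
  k=4: m=40, d=19, a=4
  k=5: m=36, d=26, a=3
  k=6: m=42, d=1, a=84
d=1 and a=2a₀=84 at k=6, so the next step gives (m, d) = (42, 26) again — its k=1 value — and the period has length 6.

[42; 3, 4, 8, 4, 3, 84]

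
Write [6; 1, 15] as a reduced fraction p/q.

111/16

Using pₖ = aₖpₖ₋₁ + pₖ₋₂ and qₖ = aₖqₖ₋₁ + qₖ₋₂:
  k=0: a=6, p=6, q=1
  k=1: a=1, p=7, q=1
  k=2: a=15, p=111, q=16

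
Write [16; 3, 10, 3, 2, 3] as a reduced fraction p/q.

12487/765

Fold from the inside: start with 3/1.
  2 + 1/3 = 7/3
  3 + 3/7 = 24/7
  10 + 7/24 = 247/24
  3 + 24/247 = 765/247
  16 + 247/765 = 12487/765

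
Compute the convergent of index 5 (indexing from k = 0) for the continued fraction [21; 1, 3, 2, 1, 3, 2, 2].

Using pₖ = aₖpₖ₋₁ + pₖ₋₂, qₖ = aₖqₖ₋₁ + qₖ₋₂ (with p₋₁=1, p₋₂=0, q₋₁=0, q₋₂=1):
  k=0: a=21, p=21, q=1
  k=1: a=1, p=22, q=1
  k=2: a=3, p=87, q=4
  k=3: a=2, p=196, q=9
  k=4: a=1, p=283, q=13
  k=5: a=3, p=1045, q=48

1045/48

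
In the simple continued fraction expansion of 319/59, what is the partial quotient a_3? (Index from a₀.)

5

319 = 5·59 + 24   →  a_0 = 5
59 = 2·24 + 11   →  a_1 = 2
24 = 2·11 + 2   →  a_2 = 2
11 = 5·2 + 1   →  a_3 = 5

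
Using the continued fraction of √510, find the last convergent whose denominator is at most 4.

√510 = [22; 1, 1, 2, 1, 1, 44, …] (period length 6).
Convergents:
  p_0/q_0 = 22/1
  p_1/q_1 = 23/1
  p_2/q_2 = 45/2
  p_3/q_3 = 113/5
q_2 = 2 ≤ 4 < 5 = q_3, so the answer is 45/2.

45/2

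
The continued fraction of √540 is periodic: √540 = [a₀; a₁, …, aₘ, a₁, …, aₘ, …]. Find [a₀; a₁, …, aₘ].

[23; 4, 4, 1, 10, 1, 4, 4, 46]

a₀ = ⌊√540⌋ = 23.
With m₀=0, d₀=1 and mₖ₊₁ = dₖaₖ − mₖ, dₖ₊₁ = (n − mₖ₊₁²)/dₖ, aₖ₊₁ = ⌊(a₀+mₖ₊₁)/dₖ₊₁⌋:
  k=1: m=23, d=11, a=4
  k=2: m=21, d=9, a=4
  k=3: m=15, d=35, a=1
  k=4: m=20, d=4, a=10
  k=5: m=20, d=35, a=1
  k=6: m=15, d=9, a=4
  k=7: m=21, d=11, a=4
  k=8: m=23, d=1, a=46
d=1 and a=2a₀=46 at k=8, so the next step gives (m, d) = (23, 11) again — its k=1 value — and the period has length 8.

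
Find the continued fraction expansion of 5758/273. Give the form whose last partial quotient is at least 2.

[21; 10, 1, 11, 2]

5758 = 21*273 + 25
273 = 10*25 + 23
25 = 1*23 + 2
23 = 11*2 + 1
2 = 2*1 + 0  (stop)
So 5758/273 = [21; 10, 1, 11, 2].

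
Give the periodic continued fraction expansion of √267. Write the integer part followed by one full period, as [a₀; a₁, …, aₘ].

a₀ = ⌊√267⌋ = 16.
With m₀=0, d₀=1 and mₖ₊₁ = dₖaₖ − mₖ, dₖ₊₁ = (n − mₖ₊₁²)/dₖ, aₖ₊₁ = ⌊(a₀+mₖ₊₁)/dₖ₊₁⌋:
  k=1: m=16, d=11, a=2
  k=2: m=6, d=21, a=1
  k=3: m=15, d=2, a=15
  k=4: m=15, d=21, a=1
  k=5: m=6, d=11, a=2
  k=6: m=16, d=1, a=32
d=1 and a=2a₀=32 at k=6, so the next step gives (m, d) = (16, 11) again — its k=1 value — and the period has length 6.

[16; 2, 1, 15, 1, 2, 32]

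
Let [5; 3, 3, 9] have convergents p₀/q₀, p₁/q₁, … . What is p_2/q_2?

53/10

Using pₖ = aₖpₖ₋₁ + pₖ₋₂, qₖ = aₖqₖ₋₁ + qₖ₋₂ (with p₋₁=1, p₋₂=0, q₋₁=0, q₋₂=1):
  k=0: a=5, p=5, q=1
  k=1: a=3, p=16, q=3
  k=2: a=3, p=53, q=10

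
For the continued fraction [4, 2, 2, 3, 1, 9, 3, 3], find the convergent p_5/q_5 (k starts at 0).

Using pₖ = aₖpₖ₋₁ + pₖ₋₂, qₖ = aₖqₖ₋₁ + qₖ₋₂ (with p₋₁=1, p₋₂=0, q₋₁=0, q₋₂=1):
  k=0: a=4, p=4, q=1
  k=1: a=2, p=9, q=2
  k=2: a=2, p=22, q=5
  k=3: a=3, p=75, q=17
  k=4: a=1, p=97, q=22
  k=5: a=9, p=948, q=215

948/215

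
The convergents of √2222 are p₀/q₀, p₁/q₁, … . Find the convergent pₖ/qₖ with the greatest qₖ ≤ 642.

9899/210

√2222 = [47; 7, 4, 7, 94, …] (period length 4).
Convergents:
  p_0/q_0 = 47/1
  p_1/q_1 = 330/7
  p_2/q_2 = 1367/29
  p_3/q_3 = 9899/210
  p_4/q_4 = 931873/19769
q_3 = 210 ≤ 642 < 19769 = q_4, so the answer is 9899/210.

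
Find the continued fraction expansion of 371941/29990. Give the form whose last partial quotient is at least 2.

[12; 2, 2, 18, 18, 18]

371941 = 12×29990 + 12061
29990 = 2×12061 + 5868
12061 = 2×5868 + 325
5868 = 18×325 + 18
325 = 18×18 + 1
18 = 18×1 + 0  (stop)
So 371941/29990 = [12; 2, 2, 18, 18, 18].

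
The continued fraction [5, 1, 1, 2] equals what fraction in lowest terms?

Fold from the inside: start with 2/1.
  1 + 1/2 = 3/2
  1 + 2/3 = 5/3
  5 + 3/5 = 28/5

28/5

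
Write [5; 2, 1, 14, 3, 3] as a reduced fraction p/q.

Fold from the inside: start with 3/1.
  3 + 1/3 = 10/3
  14 + 3/10 = 143/10
  1 + 10/143 = 153/143
  2 + 143/153 = 449/153
  5 + 153/449 = 2398/449

2398/449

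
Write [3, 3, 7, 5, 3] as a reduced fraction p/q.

Using pₖ = aₖpₖ₋₁ + pₖ₋₂ and qₖ = aₖqₖ₋₁ + qₖ₋₂:
  k=0: a=3, p=3, q=1
  k=1: a=3, p=10, q=3
  k=2: a=7, p=73, q=22
  k=3: a=5, p=375, q=113
  k=4: a=3, p=1198, q=361

1198/361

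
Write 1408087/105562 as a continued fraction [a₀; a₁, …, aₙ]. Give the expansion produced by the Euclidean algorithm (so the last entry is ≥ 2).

1408087 = 13*105562 + 35781
105562 = 2*35781 + 34000
35781 = 1*34000 + 1781
34000 = 19*1781 + 161
1781 = 11*161 + 10
161 = 16*10 + 1
10 = 10*1 + 0  (stop)
So 1408087/105562 = [13; 2, 1, 19, 11, 16, 10].

[13; 2, 1, 19, 11, 16, 10]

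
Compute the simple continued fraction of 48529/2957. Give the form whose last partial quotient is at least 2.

[16; 2, 2, 3, 17, 10]

48529 = 16*2957 + 1217
2957 = 2*1217 + 523
1217 = 2*523 + 171
523 = 3*171 + 10
171 = 17*10 + 1
10 = 10*1 + 0  (stop)
So 48529/2957 = [16; 2, 2, 3, 17, 10].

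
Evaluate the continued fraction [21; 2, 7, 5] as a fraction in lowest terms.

Using pₖ = aₖpₖ₋₁ + pₖ₋₂ and qₖ = aₖqₖ₋₁ + qₖ₋₂:
  k=0: a=21, p=21, q=1
  k=1: a=2, p=43, q=2
  k=2: a=7, p=322, q=15
  k=3: a=5, p=1653, q=77

1653/77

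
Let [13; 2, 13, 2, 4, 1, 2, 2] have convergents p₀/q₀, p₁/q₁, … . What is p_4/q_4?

3384/251

Using pₖ = aₖpₖ₋₁ + pₖ₋₂, qₖ = aₖqₖ₋₁ + qₖ₋₂ (with p₋₁=1, p₋₂=0, q₋₁=0, q₋₂=1):
  k=0: a=13, p=13, q=1
  k=1: a=2, p=27, q=2
  k=2: a=13, p=364, q=27
  k=3: a=2, p=755, q=56
  k=4: a=4, p=3384, q=251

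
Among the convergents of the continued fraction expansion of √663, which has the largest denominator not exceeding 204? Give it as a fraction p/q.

5227/203

√663 = [25; 1, 2, 1, 50, …] (period length 4).
Convergents:
  p_0/q_0 = 25/1
  p_1/q_1 = 26/1
  p_2/q_2 = 77/3
  p_3/q_3 = 103/4
  p_4/q_4 = 5227/203
  p_5/q_5 = 5330/207
q_4 = 203 ≤ 204 < 207 = q_5, so the answer is 5227/203.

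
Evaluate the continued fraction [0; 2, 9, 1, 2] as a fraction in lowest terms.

29/61

Using pₖ = aₖpₖ₋₁ + pₖ₋₂ and qₖ = aₖqₖ₋₁ + qₖ₋₂:
  k=0: a=0, p=0, q=1
  k=1: a=2, p=1, q=2
  k=2: a=9, p=9, q=19
  k=3: a=1, p=10, q=21
  k=4: a=2, p=29, q=61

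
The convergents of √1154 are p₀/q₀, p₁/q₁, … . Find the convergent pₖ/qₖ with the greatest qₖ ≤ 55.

1155/34

√1154 = [33; 1, 32, 1, 66, …] (period length 4).
Convergents:
  p_0/q_0 = 33/1
  p_1/q_1 = 34/1
  p_2/q_2 = 1121/33
  p_3/q_3 = 1155/34
  p_4/q_4 = 77351/2277
q_3 = 34 ≤ 55 < 2277 = q_4, so the answer is 1155/34.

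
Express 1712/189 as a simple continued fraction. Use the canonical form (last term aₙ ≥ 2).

[9; 17, 5, 2]

1712 = 9×189 + 11
189 = 17×11 + 2
11 = 5×2 + 1
2 = 2×1 + 0  (stop)
So 1712/189 = [9; 17, 5, 2].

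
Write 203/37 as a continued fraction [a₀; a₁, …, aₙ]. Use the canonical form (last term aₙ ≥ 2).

[5; 2, 18]

203 = 5×37 + 18
37 = 2×18 + 1
18 = 18×1 + 0  (stop)
So 203/37 = [5; 2, 18].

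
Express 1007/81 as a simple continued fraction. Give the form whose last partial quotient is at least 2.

[12; 2, 3, 5, 2]

1007 = 12*81 + 35
81 = 2*35 + 11
35 = 3*11 + 2
11 = 5*2 + 1
2 = 2*1 + 0  (stop)
So 1007/81 = [12; 2, 3, 5, 2].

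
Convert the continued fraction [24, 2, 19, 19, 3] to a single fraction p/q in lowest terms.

55537/2268

Fold from the inside: start with 3/1.
  19 + 1/3 = 58/3
  19 + 3/58 = 1105/58
  2 + 58/1105 = 2268/1105
  24 + 1105/2268 = 55537/2268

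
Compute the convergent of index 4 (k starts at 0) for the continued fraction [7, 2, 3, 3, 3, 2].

565/76

Using pₖ = aₖpₖ₋₁ + pₖ₋₂, qₖ = aₖqₖ₋₁ + qₖ₋₂ (with p₋₁=1, p₋₂=0, q₋₁=0, q₋₂=1):
  k=0: a=7, p=7, q=1
  k=1: a=2, p=15, q=2
  k=2: a=3, p=52, q=7
  k=3: a=3, p=171, q=23
  k=4: a=3, p=565, q=76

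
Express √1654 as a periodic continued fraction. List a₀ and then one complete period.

[40; 1, 2, 40, 2, 1, 80]

a₀ = ⌊√1654⌋ = 40.
With m₀=0, d₀=1 and mₖ₊₁ = dₖaₖ − mₖ, dₖ₊₁ = (n − mₖ₊₁²)/dₖ, aₖ₊₁ = ⌊(a₀+mₖ₊₁)/dₖ₊₁⌋:
  k=1: m=40, d=54, a=1
  k=2: m=14, d=27, a=2
  k=3: m=40, d=2, a=40
  k=4: m=40, d=27, a=2
  k=5: m=14, d=54, a=1
  k=6: m=40, d=1, a=80
d=1 and a=2a₀=80 at k=6, so the next step gives (m, d) = (40, 54) again — its k=1 value — and the period has length 6.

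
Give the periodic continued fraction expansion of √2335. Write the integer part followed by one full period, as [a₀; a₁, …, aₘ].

a₀ = ⌊√2335⌋ = 48.
With m₀=0, d₀=1 and mₖ₊₁ = dₖaₖ − mₖ, dₖ₊₁ = (n − mₖ₊₁²)/dₖ, aₖ₊₁ = ⌊(a₀+mₖ₊₁)/dₖ₊₁⌋:
  k=1: m=48, d=31, a=3
  k=2: m=45, d=10, a=9
  k=3: m=45, d=31, a=3
  k=4: m=48, d=1, a=96
d=1 and a=2a₀=96 at k=4, so the next step gives (m, d) = (48, 31) again — its k=1 value — and the period has length 4.

[48; 3, 9, 3, 96]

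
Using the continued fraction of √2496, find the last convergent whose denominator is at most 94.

√2496 = [49; 1, 23, 1, 98, …] (period length 4).
Convergents:
  p_0/q_0 = 49/1
  p_1/q_1 = 50/1
  p_2/q_2 = 1199/24
  p_3/q_3 = 1249/25
  p_4/q_4 = 123601/2474
q_3 = 25 ≤ 94 < 2474 = q_4, so the answer is 1249/25.

1249/25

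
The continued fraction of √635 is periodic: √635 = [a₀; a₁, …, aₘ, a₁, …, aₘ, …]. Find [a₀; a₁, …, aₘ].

a₀ = ⌊√635⌋ = 25.
With m₀=0, d₀=1 and mₖ₊₁ = dₖaₖ − mₖ, dₖ₊₁ = (n − mₖ₊₁²)/dₖ, aₖ₊₁ = ⌊(a₀+mₖ₊₁)/dₖ₊₁⌋:
  k=1: m=25, d=10, a=5
  k=2: m=25, d=1, a=50
d=1 and a=2a₀=50 at k=2, so the next step gives (m, d) = (25, 10) again — its k=1 value — and the period has length 2.

[25; 5, 50]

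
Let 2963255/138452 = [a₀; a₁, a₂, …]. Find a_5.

9

2963255 = 21·138452 + 55763   →  a_0 = 21
138452 = 2·55763 + 26926   →  a_1 = 2
55763 = 2·26926 + 1911   →  a_2 = 2
26926 = 14·1911 + 172   →  a_3 = 14
1911 = 11·172 + 19   →  a_4 = 11
172 = 9·19 + 1   →  a_5 = 9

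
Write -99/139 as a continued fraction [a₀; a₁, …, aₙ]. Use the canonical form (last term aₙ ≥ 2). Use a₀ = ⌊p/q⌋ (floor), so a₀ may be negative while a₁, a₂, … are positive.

[-1; 3, 2, 9, 2]

-99 = -1×139 + 40
139 = 3×40 + 19
40 = 2×19 + 2
19 = 9×2 + 1
2 = 2×1 + 0  (stop)
So -99/139 = [-1; 3, 2, 9, 2].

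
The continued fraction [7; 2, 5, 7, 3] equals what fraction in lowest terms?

1849/248

Fold from the inside: start with 3/1.
  7 + 1/3 = 22/3
  5 + 3/22 = 113/22
  2 + 22/113 = 248/113
  7 + 113/248 = 1849/248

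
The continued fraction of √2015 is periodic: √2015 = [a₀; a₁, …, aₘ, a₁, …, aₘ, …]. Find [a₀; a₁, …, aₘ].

[44; 1, 7, 1, 88]

a₀ = ⌊√2015⌋ = 44.
With m₀=0, d₀=1 and mₖ₊₁ = dₖaₖ − mₖ, dₖ₊₁ = (n − mₖ₊₁²)/dₖ, aₖ₊₁ = ⌊(a₀+mₖ₊₁)/dₖ₊₁⌋:
  k=1: m=44, d=79, a=1
  k=2: m=35, d=10, a=7
  k=3: m=35, d=79, a=1
  k=4: m=44, d=1, a=88
d=1 and a=2a₀=88 at k=4, so the next step gives (m, d) = (44, 79) again — its k=1 value — and the period has length 4.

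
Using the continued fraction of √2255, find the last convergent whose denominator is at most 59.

1757/37

√2255 = [47; 2, 18, 2, 94, …] (period length 4).
Convergents:
  p_0/q_0 = 47/1
  p_1/q_1 = 95/2
  p_2/q_2 = 1757/37
  p_3/q_3 = 3609/76
q_2 = 37 ≤ 59 < 76 = q_3, so the answer is 1757/37.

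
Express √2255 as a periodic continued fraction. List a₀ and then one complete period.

[47; 2, 18, 2, 94]

a₀ = ⌊√2255⌋ = 47.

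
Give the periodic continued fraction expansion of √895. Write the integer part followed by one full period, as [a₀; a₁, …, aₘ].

[29; 1, 10, 1, 58]

a₀ = ⌊√895⌋ = 29.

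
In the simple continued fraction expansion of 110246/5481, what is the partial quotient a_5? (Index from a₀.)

1

110246 = 20·5481 + 626   →  a_0 = 20
5481 = 8·626 + 473   →  a_1 = 8
626 = 1·473 + 153   →  a_2 = 1
473 = 3·153 + 14   →  a_3 = 3
153 = 10·14 + 13   →  a_4 = 10
14 = 1·13 + 1   →  a_5 = 1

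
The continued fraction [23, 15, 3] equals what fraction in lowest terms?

1061/46

Fold from the inside: start with 3/1.
  15 + 1/3 = 46/3
  23 + 3/46 = 1061/46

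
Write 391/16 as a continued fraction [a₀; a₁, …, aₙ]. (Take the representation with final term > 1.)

[24; 2, 3, 2]

391 = 24*16 + 7
16 = 2*7 + 2
7 = 3*2 + 1
2 = 2*1 + 0  (stop)
So 391/16 = [24; 2, 3, 2].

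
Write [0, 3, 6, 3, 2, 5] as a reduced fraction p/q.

239/755

Fold from the inside: start with 5/1.
  2 + 1/5 = 11/5
  3 + 5/11 = 38/11
  6 + 11/38 = 239/38
  3 + 38/239 = 755/239
  0 + 239/755 = 239/755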